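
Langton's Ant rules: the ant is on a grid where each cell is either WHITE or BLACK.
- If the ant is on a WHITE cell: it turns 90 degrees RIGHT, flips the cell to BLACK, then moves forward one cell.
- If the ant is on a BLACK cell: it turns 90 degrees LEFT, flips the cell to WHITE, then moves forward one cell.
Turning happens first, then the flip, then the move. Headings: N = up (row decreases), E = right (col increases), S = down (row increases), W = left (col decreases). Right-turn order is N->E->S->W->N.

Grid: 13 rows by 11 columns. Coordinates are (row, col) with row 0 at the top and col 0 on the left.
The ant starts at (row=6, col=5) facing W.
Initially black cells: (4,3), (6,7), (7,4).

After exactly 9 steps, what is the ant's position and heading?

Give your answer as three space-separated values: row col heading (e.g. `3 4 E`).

Answer: 7 3 N

Derivation:
Step 1: on WHITE (6,5): turn R to N, flip to black, move to (5,5). |black|=4
Step 2: on WHITE (5,5): turn R to E, flip to black, move to (5,6). |black|=5
Step 3: on WHITE (5,6): turn R to S, flip to black, move to (6,6). |black|=6
Step 4: on WHITE (6,6): turn R to W, flip to black, move to (6,5). |black|=7
Step 5: on BLACK (6,5): turn L to S, flip to white, move to (7,5). |black|=6
Step 6: on WHITE (7,5): turn R to W, flip to black, move to (7,4). |black|=7
Step 7: on BLACK (7,4): turn L to S, flip to white, move to (8,4). |black|=6
Step 8: on WHITE (8,4): turn R to W, flip to black, move to (8,3). |black|=7
Step 9: on WHITE (8,3): turn R to N, flip to black, move to (7,3). |black|=8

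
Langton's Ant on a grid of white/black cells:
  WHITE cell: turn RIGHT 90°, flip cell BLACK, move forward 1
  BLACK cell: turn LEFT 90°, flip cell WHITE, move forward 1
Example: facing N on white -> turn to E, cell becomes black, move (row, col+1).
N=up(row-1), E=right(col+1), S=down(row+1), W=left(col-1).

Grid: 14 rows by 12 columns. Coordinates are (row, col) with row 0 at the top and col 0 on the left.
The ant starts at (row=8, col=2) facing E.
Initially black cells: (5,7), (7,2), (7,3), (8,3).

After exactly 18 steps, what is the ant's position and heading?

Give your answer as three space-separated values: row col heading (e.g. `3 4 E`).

Answer: 9 3 E

Derivation:
Step 1: on WHITE (8,2): turn R to S, flip to black, move to (9,2). |black|=5
Step 2: on WHITE (9,2): turn R to W, flip to black, move to (9,1). |black|=6
Step 3: on WHITE (9,1): turn R to N, flip to black, move to (8,1). |black|=7
Step 4: on WHITE (8,1): turn R to E, flip to black, move to (8,2). |black|=8
Step 5: on BLACK (8,2): turn L to N, flip to white, move to (7,2). |black|=7
Step 6: on BLACK (7,2): turn L to W, flip to white, move to (7,1). |black|=6
Step 7: on WHITE (7,1): turn R to N, flip to black, move to (6,1). |black|=7
Step 8: on WHITE (6,1): turn R to E, flip to black, move to (6,2). |black|=8
Step 9: on WHITE (6,2): turn R to S, flip to black, move to (7,2). |black|=9
Step 10: on WHITE (7,2): turn R to W, flip to black, move to (7,1). |black|=10
Step 11: on BLACK (7,1): turn L to S, flip to white, move to (8,1). |black|=9
Step 12: on BLACK (8,1): turn L to E, flip to white, move to (8,2). |black|=8
Step 13: on WHITE (8,2): turn R to S, flip to black, move to (9,2). |black|=9
Step 14: on BLACK (9,2): turn L to E, flip to white, move to (9,3). |black|=8
Step 15: on WHITE (9,3): turn R to S, flip to black, move to (10,3). |black|=9
Step 16: on WHITE (10,3): turn R to W, flip to black, move to (10,2). |black|=10
Step 17: on WHITE (10,2): turn R to N, flip to black, move to (9,2). |black|=11
Step 18: on WHITE (9,2): turn R to E, flip to black, move to (9,3). |black|=12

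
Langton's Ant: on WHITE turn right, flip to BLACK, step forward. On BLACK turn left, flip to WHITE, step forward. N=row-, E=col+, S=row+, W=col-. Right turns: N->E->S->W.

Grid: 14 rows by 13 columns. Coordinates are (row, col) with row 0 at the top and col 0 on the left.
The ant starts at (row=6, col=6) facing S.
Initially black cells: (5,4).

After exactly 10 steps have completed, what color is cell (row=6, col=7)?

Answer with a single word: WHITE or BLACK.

Step 1: on WHITE (6,6): turn R to W, flip to black, move to (6,5). |black|=2
Step 2: on WHITE (6,5): turn R to N, flip to black, move to (5,5). |black|=3
Step 3: on WHITE (5,5): turn R to E, flip to black, move to (5,6). |black|=4
Step 4: on WHITE (5,6): turn R to S, flip to black, move to (6,6). |black|=5
Step 5: on BLACK (6,6): turn L to E, flip to white, move to (6,7). |black|=4
Step 6: on WHITE (6,7): turn R to S, flip to black, move to (7,7). |black|=5
Step 7: on WHITE (7,7): turn R to W, flip to black, move to (7,6). |black|=6
Step 8: on WHITE (7,6): turn R to N, flip to black, move to (6,6). |black|=7
Step 9: on WHITE (6,6): turn R to E, flip to black, move to (6,7). |black|=8
Step 10: on BLACK (6,7): turn L to N, flip to white, move to (5,7). |black|=7

Answer: WHITE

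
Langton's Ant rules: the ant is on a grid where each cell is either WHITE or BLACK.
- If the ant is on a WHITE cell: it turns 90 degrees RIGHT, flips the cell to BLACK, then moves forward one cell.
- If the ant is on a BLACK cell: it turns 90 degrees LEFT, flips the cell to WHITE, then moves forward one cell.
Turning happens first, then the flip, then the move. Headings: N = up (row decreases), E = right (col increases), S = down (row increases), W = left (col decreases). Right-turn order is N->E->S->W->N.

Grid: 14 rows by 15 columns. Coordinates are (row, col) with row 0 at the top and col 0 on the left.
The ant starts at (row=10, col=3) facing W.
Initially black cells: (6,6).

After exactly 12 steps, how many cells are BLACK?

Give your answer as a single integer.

Answer: 9

Derivation:
Step 1: on WHITE (10,3): turn R to N, flip to black, move to (9,3). |black|=2
Step 2: on WHITE (9,3): turn R to E, flip to black, move to (9,4). |black|=3
Step 3: on WHITE (9,4): turn R to S, flip to black, move to (10,4). |black|=4
Step 4: on WHITE (10,4): turn R to W, flip to black, move to (10,3). |black|=5
Step 5: on BLACK (10,3): turn L to S, flip to white, move to (11,3). |black|=4
Step 6: on WHITE (11,3): turn R to W, flip to black, move to (11,2). |black|=5
Step 7: on WHITE (11,2): turn R to N, flip to black, move to (10,2). |black|=6
Step 8: on WHITE (10,2): turn R to E, flip to black, move to (10,3). |black|=7
Step 9: on WHITE (10,3): turn R to S, flip to black, move to (11,3). |black|=8
Step 10: on BLACK (11,3): turn L to E, flip to white, move to (11,4). |black|=7
Step 11: on WHITE (11,4): turn R to S, flip to black, move to (12,4). |black|=8
Step 12: on WHITE (12,4): turn R to W, flip to black, move to (12,3). |black|=9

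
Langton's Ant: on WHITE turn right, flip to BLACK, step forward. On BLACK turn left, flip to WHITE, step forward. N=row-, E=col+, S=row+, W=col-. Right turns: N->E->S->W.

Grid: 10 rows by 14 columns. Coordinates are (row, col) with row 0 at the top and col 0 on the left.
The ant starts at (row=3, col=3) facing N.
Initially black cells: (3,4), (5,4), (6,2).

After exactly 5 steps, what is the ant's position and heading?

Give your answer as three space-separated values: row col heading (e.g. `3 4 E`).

Answer: 3 4 W

Derivation:
Step 1: on WHITE (3,3): turn R to E, flip to black, move to (3,4). |black|=4
Step 2: on BLACK (3,4): turn L to N, flip to white, move to (2,4). |black|=3
Step 3: on WHITE (2,4): turn R to E, flip to black, move to (2,5). |black|=4
Step 4: on WHITE (2,5): turn R to S, flip to black, move to (3,5). |black|=5
Step 5: on WHITE (3,5): turn R to W, flip to black, move to (3,4). |black|=6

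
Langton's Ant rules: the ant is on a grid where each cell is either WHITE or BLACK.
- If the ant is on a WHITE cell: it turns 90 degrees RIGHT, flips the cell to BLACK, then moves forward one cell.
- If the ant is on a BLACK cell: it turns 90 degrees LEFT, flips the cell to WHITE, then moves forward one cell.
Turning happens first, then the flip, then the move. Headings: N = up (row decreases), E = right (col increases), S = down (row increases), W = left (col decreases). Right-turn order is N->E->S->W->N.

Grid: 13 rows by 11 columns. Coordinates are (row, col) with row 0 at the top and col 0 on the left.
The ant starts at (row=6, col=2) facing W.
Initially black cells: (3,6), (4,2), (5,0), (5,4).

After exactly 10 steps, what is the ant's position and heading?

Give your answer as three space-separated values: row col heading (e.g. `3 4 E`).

Step 1: on WHITE (6,2): turn R to N, flip to black, move to (5,2). |black|=5
Step 2: on WHITE (5,2): turn R to E, flip to black, move to (5,3). |black|=6
Step 3: on WHITE (5,3): turn R to S, flip to black, move to (6,3). |black|=7
Step 4: on WHITE (6,3): turn R to W, flip to black, move to (6,2). |black|=8
Step 5: on BLACK (6,2): turn L to S, flip to white, move to (7,2). |black|=7
Step 6: on WHITE (7,2): turn R to W, flip to black, move to (7,1). |black|=8
Step 7: on WHITE (7,1): turn R to N, flip to black, move to (6,1). |black|=9
Step 8: on WHITE (6,1): turn R to E, flip to black, move to (6,2). |black|=10
Step 9: on WHITE (6,2): turn R to S, flip to black, move to (7,2). |black|=11
Step 10: on BLACK (7,2): turn L to E, flip to white, move to (7,3). |black|=10

Answer: 7 3 E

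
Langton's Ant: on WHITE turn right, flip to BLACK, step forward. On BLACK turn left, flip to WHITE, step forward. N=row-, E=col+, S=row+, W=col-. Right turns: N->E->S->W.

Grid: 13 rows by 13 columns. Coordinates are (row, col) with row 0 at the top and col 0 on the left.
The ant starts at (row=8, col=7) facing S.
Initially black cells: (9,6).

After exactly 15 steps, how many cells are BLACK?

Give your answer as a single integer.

Answer: 10

Derivation:
Step 1: on WHITE (8,7): turn R to W, flip to black, move to (8,6). |black|=2
Step 2: on WHITE (8,6): turn R to N, flip to black, move to (7,6). |black|=3
Step 3: on WHITE (7,6): turn R to E, flip to black, move to (7,7). |black|=4
Step 4: on WHITE (7,7): turn R to S, flip to black, move to (8,7). |black|=5
Step 5: on BLACK (8,7): turn L to E, flip to white, move to (8,8). |black|=4
Step 6: on WHITE (8,8): turn R to S, flip to black, move to (9,8). |black|=5
Step 7: on WHITE (9,8): turn R to W, flip to black, move to (9,7). |black|=6
Step 8: on WHITE (9,7): turn R to N, flip to black, move to (8,7). |black|=7
Step 9: on WHITE (8,7): turn R to E, flip to black, move to (8,8). |black|=8
Step 10: on BLACK (8,8): turn L to N, flip to white, move to (7,8). |black|=7
Step 11: on WHITE (7,8): turn R to E, flip to black, move to (7,9). |black|=8
Step 12: on WHITE (7,9): turn R to S, flip to black, move to (8,9). |black|=9
Step 13: on WHITE (8,9): turn R to W, flip to black, move to (8,8). |black|=10
Step 14: on WHITE (8,8): turn R to N, flip to black, move to (7,8). |black|=11
Step 15: on BLACK (7,8): turn L to W, flip to white, move to (7,7). |black|=10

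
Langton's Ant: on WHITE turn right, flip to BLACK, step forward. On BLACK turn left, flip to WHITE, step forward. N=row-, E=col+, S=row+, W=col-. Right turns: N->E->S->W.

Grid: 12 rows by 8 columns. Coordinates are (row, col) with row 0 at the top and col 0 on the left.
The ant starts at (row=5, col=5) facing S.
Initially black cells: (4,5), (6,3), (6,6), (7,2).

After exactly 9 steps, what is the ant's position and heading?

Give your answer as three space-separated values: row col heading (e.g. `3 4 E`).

Step 1: on WHITE (5,5): turn R to W, flip to black, move to (5,4). |black|=5
Step 2: on WHITE (5,4): turn R to N, flip to black, move to (4,4). |black|=6
Step 3: on WHITE (4,4): turn R to E, flip to black, move to (4,5). |black|=7
Step 4: on BLACK (4,5): turn L to N, flip to white, move to (3,5). |black|=6
Step 5: on WHITE (3,5): turn R to E, flip to black, move to (3,6). |black|=7
Step 6: on WHITE (3,6): turn R to S, flip to black, move to (4,6). |black|=8
Step 7: on WHITE (4,6): turn R to W, flip to black, move to (4,5). |black|=9
Step 8: on WHITE (4,5): turn R to N, flip to black, move to (3,5). |black|=10
Step 9: on BLACK (3,5): turn L to W, flip to white, move to (3,4). |black|=9

Answer: 3 4 W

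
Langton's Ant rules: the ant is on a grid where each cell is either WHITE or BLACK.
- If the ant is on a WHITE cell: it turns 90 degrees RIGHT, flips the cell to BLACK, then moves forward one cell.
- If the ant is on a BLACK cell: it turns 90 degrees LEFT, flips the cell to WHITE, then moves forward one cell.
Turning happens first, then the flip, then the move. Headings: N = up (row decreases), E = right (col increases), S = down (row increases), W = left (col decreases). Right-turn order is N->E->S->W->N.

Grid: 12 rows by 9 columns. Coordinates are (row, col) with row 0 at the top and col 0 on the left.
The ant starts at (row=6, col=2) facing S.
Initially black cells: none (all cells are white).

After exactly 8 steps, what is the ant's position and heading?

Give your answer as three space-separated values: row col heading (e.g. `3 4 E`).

Answer: 6 2 N

Derivation:
Step 1: on WHITE (6,2): turn R to W, flip to black, move to (6,1). |black|=1
Step 2: on WHITE (6,1): turn R to N, flip to black, move to (5,1). |black|=2
Step 3: on WHITE (5,1): turn R to E, flip to black, move to (5,2). |black|=3
Step 4: on WHITE (5,2): turn R to S, flip to black, move to (6,2). |black|=4
Step 5: on BLACK (6,2): turn L to E, flip to white, move to (6,3). |black|=3
Step 6: on WHITE (6,3): turn R to S, flip to black, move to (7,3). |black|=4
Step 7: on WHITE (7,3): turn R to W, flip to black, move to (7,2). |black|=5
Step 8: on WHITE (7,2): turn R to N, flip to black, move to (6,2). |black|=6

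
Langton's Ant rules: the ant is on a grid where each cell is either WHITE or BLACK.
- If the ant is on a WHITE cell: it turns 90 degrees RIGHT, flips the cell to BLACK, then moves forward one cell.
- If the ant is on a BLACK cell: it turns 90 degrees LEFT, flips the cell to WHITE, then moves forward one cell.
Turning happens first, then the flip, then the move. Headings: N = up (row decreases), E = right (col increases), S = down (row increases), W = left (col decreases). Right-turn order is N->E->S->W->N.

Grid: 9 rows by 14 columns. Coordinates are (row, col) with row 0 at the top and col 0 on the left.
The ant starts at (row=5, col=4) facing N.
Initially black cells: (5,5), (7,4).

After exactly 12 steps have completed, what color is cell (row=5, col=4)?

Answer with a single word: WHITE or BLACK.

Answer: BLACK

Derivation:
Step 1: on WHITE (5,4): turn R to E, flip to black, move to (5,5). |black|=3
Step 2: on BLACK (5,5): turn L to N, flip to white, move to (4,5). |black|=2
Step 3: on WHITE (4,5): turn R to E, flip to black, move to (4,6). |black|=3
Step 4: on WHITE (4,6): turn R to S, flip to black, move to (5,6). |black|=4
Step 5: on WHITE (5,6): turn R to W, flip to black, move to (5,5). |black|=5
Step 6: on WHITE (5,5): turn R to N, flip to black, move to (4,5). |black|=6
Step 7: on BLACK (4,5): turn L to W, flip to white, move to (4,4). |black|=5
Step 8: on WHITE (4,4): turn R to N, flip to black, move to (3,4). |black|=6
Step 9: on WHITE (3,4): turn R to E, flip to black, move to (3,5). |black|=7
Step 10: on WHITE (3,5): turn R to S, flip to black, move to (4,5). |black|=8
Step 11: on WHITE (4,5): turn R to W, flip to black, move to (4,4). |black|=9
Step 12: on BLACK (4,4): turn L to S, flip to white, move to (5,4). |black|=8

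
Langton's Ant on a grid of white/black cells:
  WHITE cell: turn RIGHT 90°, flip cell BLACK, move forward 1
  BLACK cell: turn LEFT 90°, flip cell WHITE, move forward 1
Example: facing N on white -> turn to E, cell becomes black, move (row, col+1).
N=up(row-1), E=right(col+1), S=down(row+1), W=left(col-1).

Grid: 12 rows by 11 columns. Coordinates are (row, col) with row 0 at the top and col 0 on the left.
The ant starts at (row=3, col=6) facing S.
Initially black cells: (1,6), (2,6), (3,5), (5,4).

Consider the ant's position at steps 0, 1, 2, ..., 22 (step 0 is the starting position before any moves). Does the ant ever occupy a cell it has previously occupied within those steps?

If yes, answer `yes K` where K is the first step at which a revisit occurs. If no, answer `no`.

Step 1: on WHITE (3,6): turn R to W, flip to black, move to (3,5). |black|=5 — new cell
Step 2: on BLACK (3,5): turn L to S, flip to white, move to (4,5). |black|=4 — new cell
Step 3: on WHITE (4,5): turn R to W, flip to black, move to (4,4). |black|=5 — new cell
Step 4: on WHITE (4,4): turn R to N, flip to black, move to (3,4). |black|=6 — new cell
Step 5: on WHITE (3,4): turn R to E, flip to black, move to (3,5). |black|=7 — REVISIT

Answer: yes 5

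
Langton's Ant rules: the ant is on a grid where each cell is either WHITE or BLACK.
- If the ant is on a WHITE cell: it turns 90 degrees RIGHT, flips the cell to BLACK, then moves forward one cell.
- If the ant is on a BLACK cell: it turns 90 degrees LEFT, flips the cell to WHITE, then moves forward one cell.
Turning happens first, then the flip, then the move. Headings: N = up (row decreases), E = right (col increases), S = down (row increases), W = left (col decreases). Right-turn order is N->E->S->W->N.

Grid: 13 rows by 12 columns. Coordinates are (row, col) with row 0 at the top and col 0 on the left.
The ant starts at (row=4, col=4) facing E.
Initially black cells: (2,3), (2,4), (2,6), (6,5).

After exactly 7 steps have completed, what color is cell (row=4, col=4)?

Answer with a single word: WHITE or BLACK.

Step 1: on WHITE (4,4): turn R to S, flip to black, move to (5,4). |black|=5
Step 2: on WHITE (5,4): turn R to W, flip to black, move to (5,3). |black|=6
Step 3: on WHITE (5,3): turn R to N, flip to black, move to (4,3). |black|=7
Step 4: on WHITE (4,3): turn R to E, flip to black, move to (4,4). |black|=8
Step 5: on BLACK (4,4): turn L to N, flip to white, move to (3,4). |black|=7
Step 6: on WHITE (3,4): turn R to E, flip to black, move to (3,5). |black|=8
Step 7: on WHITE (3,5): turn R to S, flip to black, move to (4,5). |black|=9

Answer: WHITE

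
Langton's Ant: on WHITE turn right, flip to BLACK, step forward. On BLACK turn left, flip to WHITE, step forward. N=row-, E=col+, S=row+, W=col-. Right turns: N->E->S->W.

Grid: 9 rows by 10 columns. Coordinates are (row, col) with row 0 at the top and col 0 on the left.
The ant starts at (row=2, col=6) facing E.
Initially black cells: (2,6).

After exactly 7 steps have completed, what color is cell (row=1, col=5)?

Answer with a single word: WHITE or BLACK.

Step 1: on BLACK (2,6): turn L to N, flip to white, move to (1,6). |black|=0
Step 2: on WHITE (1,6): turn R to E, flip to black, move to (1,7). |black|=1
Step 3: on WHITE (1,7): turn R to S, flip to black, move to (2,7). |black|=2
Step 4: on WHITE (2,7): turn R to W, flip to black, move to (2,6). |black|=3
Step 5: on WHITE (2,6): turn R to N, flip to black, move to (1,6). |black|=4
Step 6: on BLACK (1,6): turn L to W, flip to white, move to (1,5). |black|=3
Step 7: on WHITE (1,5): turn R to N, flip to black, move to (0,5). |black|=4

Answer: BLACK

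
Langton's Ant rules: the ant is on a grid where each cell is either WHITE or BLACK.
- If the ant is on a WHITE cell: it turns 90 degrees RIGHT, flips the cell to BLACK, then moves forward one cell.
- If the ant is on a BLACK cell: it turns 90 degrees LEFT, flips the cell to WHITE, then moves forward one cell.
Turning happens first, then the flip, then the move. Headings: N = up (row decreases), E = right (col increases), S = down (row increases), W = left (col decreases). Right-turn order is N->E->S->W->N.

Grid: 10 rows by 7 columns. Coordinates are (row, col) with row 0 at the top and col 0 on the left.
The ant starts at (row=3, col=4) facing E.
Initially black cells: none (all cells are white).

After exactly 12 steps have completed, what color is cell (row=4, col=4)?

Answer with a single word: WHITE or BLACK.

Answer: BLACK

Derivation:
Step 1: on WHITE (3,4): turn R to S, flip to black, move to (4,4). |black|=1
Step 2: on WHITE (4,4): turn R to W, flip to black, move to (4,3). |black|=2
Step 3: on WHITE (4,3): turn R to N, flip to black, move to (3,3). |black|=3
Step 4: on WHITE (3,3): turn R to E, flip to black, move to (3,4). |black|=4
Step 5: on BLACK (3,4): turn L to N, flip to white, move to (2,4). |black|=3
Step 6: on WHITE (2,4): turn R to E, flip to black, move to (2,5). |black|=4
Step 7: on WHITE (2,5): turn R to S, flip to black, move to (3,5). |black|=5
Step 8: on WHITE (3,5): turn R to W, flip to black, move to (3,4). |black|=6
Step 9: on WHITE (3,4): turn R to N, flip to black, move to (2,4). |black|=7
Step 10: on BLACK (2,4): turn L to W, flip to white, move to (2,3). |black|=6
Step 11: on WHITE (2,3): turn R to N, flip to black, move to (1,3). |black|=7
Step 12: on WHITE (1,3): turn R to E, flip to black, move to (1,4). |black|=8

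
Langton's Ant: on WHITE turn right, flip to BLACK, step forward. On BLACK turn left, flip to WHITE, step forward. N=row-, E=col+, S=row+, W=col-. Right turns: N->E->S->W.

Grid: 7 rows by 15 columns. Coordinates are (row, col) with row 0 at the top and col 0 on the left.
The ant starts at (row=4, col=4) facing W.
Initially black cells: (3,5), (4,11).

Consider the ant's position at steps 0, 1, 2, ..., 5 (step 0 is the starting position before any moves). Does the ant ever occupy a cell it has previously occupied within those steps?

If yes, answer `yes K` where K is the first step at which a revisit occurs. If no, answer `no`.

Answer: no

Derivation:
Step 1: on WHITE (4,4): turn R to N, flip to black, move to (3,4). |black|=3 — new cell
Step 2: on WHITE (3,4): turn R to E, flip to black, move to (3,5). |black|=4 — new cell
Step 3: on BLACK (3,5): turn L to N, flip to white, move to (2,5). |black|=3 — new cell
Step 4: on WHITE (2,5): turn R to E, flip to black, move to (2,6). |black|=4 — new cell
Step 5: on WHITE (2,6): turn R to S, flip to black, move to (3,6). |black|=5 — new cell
No revisit within 5 steps.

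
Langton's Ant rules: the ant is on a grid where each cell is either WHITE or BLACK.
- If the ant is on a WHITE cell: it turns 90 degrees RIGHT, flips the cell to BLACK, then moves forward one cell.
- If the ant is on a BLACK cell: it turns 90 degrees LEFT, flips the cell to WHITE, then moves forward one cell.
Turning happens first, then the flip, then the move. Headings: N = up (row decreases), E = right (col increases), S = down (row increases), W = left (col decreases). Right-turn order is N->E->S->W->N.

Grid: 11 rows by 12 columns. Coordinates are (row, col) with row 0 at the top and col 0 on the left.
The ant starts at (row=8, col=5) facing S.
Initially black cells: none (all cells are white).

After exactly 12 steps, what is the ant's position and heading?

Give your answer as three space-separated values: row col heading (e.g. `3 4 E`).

Answer: 8 7 S

Derivation:
Step 1: on WHITE (8,5): turn R to W, flip to black, move to (8,4). |black|=1
Step 2: on WHITE (8,4): turn R to N, flip to black, move to (7,4). |black|=2
Step 3: on WHITE (7,4): turn R to E, flip to black, move to (7,5). |black|=3
Step 4: on WHITE (7,5): turn R to S, flip to black, move to (8,5). |black|=4
Step 5: on BLACK (8,5): turn L to E, flip to white, move to (8,6). |black|=3
Step 6: on WHITE (8,6): turn R to S, flip to black, move to (9,6). |black|=4
Step 7: on WHITE (9,6): turn R to W, flip to black, move to (9,5). |black|=5
Step 8: on WHITE (9,5): turn R to N, flip to black, move to (8,5). |black|=6
Step 9: on WHITE (8,5): turn R to E, flip to black, move to (8,6). |black|=7
Step 10: on BLACK (8,6): turn L to N, flip to white, move to (7,6). |black|=6
Step 11: on WHITE (7,6): turn R to E, flip to black, move to (7,7). |black|=7
Step 12: on WHITE (7,7): turn R to S, flip to black, move to (8,7). |black|=8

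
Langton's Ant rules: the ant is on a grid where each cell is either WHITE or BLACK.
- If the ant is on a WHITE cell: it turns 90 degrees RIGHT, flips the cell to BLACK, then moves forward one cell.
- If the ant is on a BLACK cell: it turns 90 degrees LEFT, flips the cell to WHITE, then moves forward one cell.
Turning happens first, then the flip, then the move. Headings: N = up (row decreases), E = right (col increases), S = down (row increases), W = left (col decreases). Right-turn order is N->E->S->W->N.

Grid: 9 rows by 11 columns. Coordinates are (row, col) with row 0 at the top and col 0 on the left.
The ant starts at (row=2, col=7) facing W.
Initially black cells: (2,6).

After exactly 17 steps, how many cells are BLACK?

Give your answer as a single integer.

Answer: 12

Derivation:
Step 1: on WHITE (2,7): turn R to N, flip to black, move to (1,7). |black|=2
Step 2: on WHITE (1,7): turn R to E, flip to black, move to (1,8). |black|=3
Step 3: on WHITE (1,8): turn R to S, flip to black, move to (2,8). |black|=4
Step 4: on WHITE (2,8): turn R to W, flip to black, move to (2,7). |black|=5
Step 5: on BLACK (2,7): turn L to S, flip to white, move to (3,7). |black|=4
Step 6: on WHITE (3,7): turn R to W, flip to black, move to (3,6). |black|=5
Step 7: on WHITE (3,6): turn R to N, flip to black, move to (2,6). |black|=6
Step 8: on BLACK (2,6): turn L to W, flip to white, move to (2,5). |black|=5
Step 9: on WHITE (2,5): turn R to N, flip to black, move to (1,5). |black|=6
Step 10: on WHITE (1,5): turn R to E, flip to black, move to (1,6). |black|=7
Step 11: on WHITE (1,6): turn R to S, flip to black, move to (2,6). |black|=8
Step 12: on WHITE (2,6): turn R to W, flip to black, move to (2,5). |black|=9
Step 13: on BLACK (2,5): turn L to S, flip to white, move to (3,5). |black|=8
Step 14: on WHITE (3,5): turn R to W, flip to black, move to (3,4). |black|=9
Step 15: on WHITE (3,4): turn R to N, flip to black, move to (2,4). |black|=10
Step 16: on WHITE (2,4): turn R to E, flip to black, move to (2,5). |black|=11
Step 17: on WHITE (2,5): turn R to S, flip to black, move to (3,5). |black|=12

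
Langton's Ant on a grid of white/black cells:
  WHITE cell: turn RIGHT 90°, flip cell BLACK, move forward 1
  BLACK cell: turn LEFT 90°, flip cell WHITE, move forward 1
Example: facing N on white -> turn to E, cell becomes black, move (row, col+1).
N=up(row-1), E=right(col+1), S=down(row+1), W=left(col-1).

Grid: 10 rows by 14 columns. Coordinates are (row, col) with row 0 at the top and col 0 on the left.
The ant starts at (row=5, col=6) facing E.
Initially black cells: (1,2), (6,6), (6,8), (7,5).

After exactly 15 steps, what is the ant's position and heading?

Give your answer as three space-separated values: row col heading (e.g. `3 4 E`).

Answer: 5 9 N

Derivation:
Step 1: on WHITE (5,6): turn R to S, flip to black, move to (6,6). |black|=5
Step 2: on BLACK (6,6): turn L to E, flip to white, move to (6,7). |black|=4
Step 3: on WHITE (6,7): turn R to S, flip to black, move to (7,7). |black|=5
Step 4: on WHITE (7,7): turn R to W, flip to black, move to (7,6). |black|=6
Step 5: on WHITE (7,6): turn R to N, flip to black, move to (6,6). |black|=7
Step 6: on WHITE (6,6): turn R to E, flip to black, move to (6,7). |black|=8
Step 7: on BLACK (6,7): turn L to N, flip to white, move to (5,7). |black|=7
Step 8: on WHITE (5,7): turn R to E, flip to black, move to (5,8). |black|=8
Step 9: on WHITE (5,8): turn R to S, flip to black, move to (6,8). |black|=9
Step 10: on BLACK (6,8): turn L to E, flip to white, move to (6,9). |black|=8
Step 11: on WHITE (6,9): turn R to S, flip to black, move to (7,9). |black|=9
Step 12: on WHITE (7,9): turn R to W, flip to black, move to (7,8). |black|=10
Step 13: on WHITE (7,8): turn R to N, flip to black, move to (6,8). |black|=11
Step 14: on WHITE (6,8): turn R to E, flip to black, move to (6,9). |black|=12
Step 15: on BLACK (6,9): turn L to N, flip to white, move to (5,9). |black|=11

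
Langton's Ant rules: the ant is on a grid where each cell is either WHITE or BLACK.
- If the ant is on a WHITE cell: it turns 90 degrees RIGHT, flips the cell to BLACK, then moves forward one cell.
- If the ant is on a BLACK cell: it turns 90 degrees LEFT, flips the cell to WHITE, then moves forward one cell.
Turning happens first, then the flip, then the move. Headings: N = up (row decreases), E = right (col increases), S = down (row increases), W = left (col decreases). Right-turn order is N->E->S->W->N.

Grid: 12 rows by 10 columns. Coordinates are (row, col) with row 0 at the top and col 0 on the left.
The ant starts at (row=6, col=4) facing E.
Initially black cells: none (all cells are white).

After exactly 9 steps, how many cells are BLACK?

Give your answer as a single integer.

Step 1: on WHITE (6,4): turn R to S, flip to black, move to (7,4). |black|=1
Step 2: on WHITE (7,4): turn R to W, flip to black, move to (7,3). |black|=2
Step 3: on WHITE (7,3): turn R to N, flip to black, move to (6,3). |black|=3
Step 4: on WHITE (6,3): turn R to E, flip to black, move to (6,4). |black|=4
Step 5: on BLACK (6,4): turn L to N, flip to white, move to (5,4). |black|=3
Step 6: on WHITE (5,4): turn R to E, flip to black, move to (5,5). |black|=4
Step 7: on WHITE (5,5): turn R to S, flip to black, move to (6,5). |black|=5
Step 8: on WHITE (6,5): turn R to W, flip to black, move to (6,4). |black|=6
Step 9: on WHITE (6,4): turn R to N, flip to black, move to (5,4). |black|=7

Answer: 7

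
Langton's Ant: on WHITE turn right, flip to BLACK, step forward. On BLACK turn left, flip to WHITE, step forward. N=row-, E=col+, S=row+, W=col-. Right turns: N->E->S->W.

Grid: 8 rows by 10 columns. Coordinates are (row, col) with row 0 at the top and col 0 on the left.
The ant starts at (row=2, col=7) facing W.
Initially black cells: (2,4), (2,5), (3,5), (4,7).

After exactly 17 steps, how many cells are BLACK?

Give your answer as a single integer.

Answer: 15

Derivation:
Step 1: on WHITE (2,7): turn R to N, flip to black, move to (1,7). |black|=5
Step 2: on WHITE (1,7): turn R to E, flip to black, move to (1,8). |black|=6
Step 3: on WHITE (1,8): turn R to S, flip to black, move to (2,8). |black|=7
Step 4: on WHITE (2,8): turn R to W, flip to black, move to (2,7). |black|=8
Step 5: on BLACK (2,7): turn L to S, flip to white, move to (3,7). |black|=7
Step 6: on WHITE (3,7): turn R to W, flip to black, move to (3,6). |black|=8
Step 7: on WHITE (3,6): turn R to N, flip to black, move to (2,6). |black|=9
Step 8: on WHITE (2,6): turn R to E, flip to black, move to (2,7). |black|=10
Step 9: on WHITE (2,7): turn R to S, flip to black, move to (3,7). |black|=11
Step 10: on BLACK (3,7): turn L to E, flip to white, move to (3,8). |black|=10
Step 11: on WHITE (3,8): turn R to S, flip to black, move to (4,8). |black|=11
Step 12: on WHITE (4,8): turn R to W, flip to black, move to (4,7). |black|=12
Step 13: on BLACK (4,7): turn L to S, flip to white, move to (5,7). |black|=11
Step 14: on WHITE (5,7): turn R to W, flip to black, move to (5,6). |black|=12
Step 15: on WHITE (5,6): turn R to N, flip to black, move to (4,6). |black|=13
Step 16: on WHITE (4,6): turn R to E, flip to black, move to (4,7). |black|=14
Step 17: on WHITE (4,7): turn R to S, flip to black, move to (5,7). |black|=15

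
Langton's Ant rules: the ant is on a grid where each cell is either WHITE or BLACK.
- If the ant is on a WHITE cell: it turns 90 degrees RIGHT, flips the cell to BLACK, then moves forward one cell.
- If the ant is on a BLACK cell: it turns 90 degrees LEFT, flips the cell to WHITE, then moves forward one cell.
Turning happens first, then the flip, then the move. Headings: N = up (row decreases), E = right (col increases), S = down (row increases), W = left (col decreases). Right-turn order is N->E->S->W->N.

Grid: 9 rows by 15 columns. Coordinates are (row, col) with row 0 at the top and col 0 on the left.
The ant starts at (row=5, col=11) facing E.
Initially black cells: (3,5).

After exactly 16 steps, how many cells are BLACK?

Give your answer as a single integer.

Step 1: on WHITE (5,11): turn R to S, flip to black, move to (6,11). |black|=2
Step 2: on WHITE (6,11): turn R to W, flip to black, move to (6,10). |black|=3
Step 3: on WHITE (6,10): turn R to N, flip to black, move to (5,10). |black|=4
Step 4: on WHITE (5,10): turn R to E, flip to black, move to (5,11). |black|=5
Step 5: on BLACK (5,11): turn L to N, flip to white, move to (4,11). |black|=4
Step 6: on WHITE (4,11): turn R to E, flip to black, move to (4,12). |black|=5
Step 7: on WHITE (4,12): turn R to S, flip to black, move to (5,12). |black|=6
Step 8: on WHITE (5,12): turn R to W, flip to black, move to (5,11). |black|=7
Step 9: on WHITE (5,11): turn R to N, flip to black, move to (4,11). |black|=8
Step 10: on BLACK (4,11): turn L to W, flip to white, move to (4,10). |black|=7
Step 11: on WHITE (4,10): turn R to N, flip to black, move to (3,10). |black|=8
Step 12: on WHITE (3,10): turn R to E, flip to black, move to (3,11). |black|=9
Step 13: on WHITE (3,11): turn R to S, flip to black, move to (4,11). |black|=10
Step 14: on WHITE (4,11): turn R to W, flip to black, move to (4,10). |black|=11
Step 15: on BLACK (4,10): turn L to S, flip to white, move to (5,10). |black|=10
Step 16: on BLACK (5,10): turn L to E, flip to white, move to (5,11). |black|=9

Answer: 9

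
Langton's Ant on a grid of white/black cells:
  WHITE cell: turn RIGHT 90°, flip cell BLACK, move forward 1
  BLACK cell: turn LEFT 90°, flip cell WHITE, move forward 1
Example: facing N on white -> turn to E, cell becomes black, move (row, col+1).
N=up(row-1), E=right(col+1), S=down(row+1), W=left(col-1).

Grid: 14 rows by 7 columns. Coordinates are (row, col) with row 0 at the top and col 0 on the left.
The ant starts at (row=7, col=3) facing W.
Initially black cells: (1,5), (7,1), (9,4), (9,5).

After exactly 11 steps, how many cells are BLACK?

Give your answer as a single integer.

Step 1: on WHITE (7,3): turn R to N, flip to black, move to (6,3). |black|=5
Step 2: on WHITE (6,3): turn R to E, flip to black, move to (6,4). |black|=6
Step 3: on WHITE (6,4): turn R to S, flip to black, move to (7,4). |black|=7
Step 4: on WHITE (7,4): turn R to W, flip to black, move to (7,3). |black|=8
Step 5: on BLACK (7,3): turn L to S, flip to white, move to (8,3). |black|=7
Step 6: on WHITE (8,3): turn R to W, flip to black, move to (8,2). |black|=8
Step 7: on WHITE (8,2): turn R to N, flip to black, move to (7,2). |black|=9
Step 8: on WHITE (7,2): turn R to E, flip to black, move to (7,3). |black|=10
Step 9: on WHITE (7,3): turn R to S, flip to black, move to (8,3). |black|=11
Step 10: on BLACK (8,3): turn L to E, flip to white, move to (8,4). |black|=10
Step 11: on WHITE (8,4): turn R to S, flip to black, move to (9,4). |black|=11

Answer: 11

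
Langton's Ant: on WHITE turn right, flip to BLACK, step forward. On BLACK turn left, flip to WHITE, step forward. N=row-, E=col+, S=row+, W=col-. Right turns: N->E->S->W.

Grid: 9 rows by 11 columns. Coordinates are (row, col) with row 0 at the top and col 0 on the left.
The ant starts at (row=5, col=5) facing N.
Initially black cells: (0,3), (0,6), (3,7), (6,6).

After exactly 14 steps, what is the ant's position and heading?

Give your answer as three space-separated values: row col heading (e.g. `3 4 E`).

Step 1: on WHITE (5,5): turn R to E, flip to black, move to (5,6). |black|=5
Step 2: on WHITE (5,6): turn R to S, flip to black, move to (6,6). |black|=6
Step 3: on BLACK (6,6): turn L to E, flip to white, move to (6,7). |black|=5
Step 4: on WHITE (6,7): turn R to S, flip to black, move to (7,7). |black|=6
Step 5: on WHITE (7,7): turn R to W, flip to black, move to (7,6). |black|=7
Step 6: on WHITE (7,6): turn R to N, flip to black, move to (6,6). |black|=8
Step 7: on WHITE (6,6): turn R to E, flip to black, move to (6,7). |black|=9
Step 8: on BLACK (6,7): turn L to N, flip to white, move to (5,7). |black|=8
Step 9: on WHITE (5,7): turn R to E, flip to black, move to (5,8). |black|=9
Step 10: on WHITE (5,8): turn R to S, flip to black, move to (6,8). |black|=10
Step 11: on WHITE (6,8): turn R to W, flip to black, move to (6,7). |black|=11
Step 12: on WHITE (6,7): turn R to N, flip to black, move to (5,7). |black|=12
Step 13: on BLACK (5,7): turn L to W, flip to white, move to (5,6). |black|=11
Step 14: on BLACK (5,6): turn L to S, flip to white, move to (6,6). |black|=10

Answer: 6 6 S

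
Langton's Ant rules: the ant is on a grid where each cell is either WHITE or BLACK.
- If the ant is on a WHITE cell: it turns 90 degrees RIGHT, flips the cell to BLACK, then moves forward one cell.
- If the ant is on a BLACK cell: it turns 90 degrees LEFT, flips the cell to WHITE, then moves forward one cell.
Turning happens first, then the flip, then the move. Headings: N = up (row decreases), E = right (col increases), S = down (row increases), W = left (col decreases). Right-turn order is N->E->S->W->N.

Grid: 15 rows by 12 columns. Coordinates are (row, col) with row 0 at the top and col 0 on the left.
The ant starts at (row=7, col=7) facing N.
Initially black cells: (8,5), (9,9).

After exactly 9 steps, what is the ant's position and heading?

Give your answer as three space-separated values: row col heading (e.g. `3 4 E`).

Answer: 7 6 W

Derivation:
Step 1: on WHITE (7,7): turn R to E, flip to black, move to (7,8). |black|=3
Step 2: on WHITE (7,8): turn R to S, flip to black, move to (8,8). |black|=4
Step 3: on WHITE (8,8): turn R to W, flip to black, move to (8,7). |black|=5
Step 4: on WHITE (8,7): turn R to N, flip to black, move to (7,7). |black|=6
Step 5: on BLACK (7,7): turn L to W, flip to white, move to (7,6). |black|=5
Step 6: on WHITE (7,6): turn R to N, flip to black, move to (6,6). |black|=6
Step 7: on WHITE (6,6): turn R to E, flip to black, move to (6,7). |black|=7
Step 8: on WHITE (6,7): turn R to S, flip to black, move to (7,7). |black|=8
Step 9: on WHITE (7,7): turn R to W, flip to black, move to (7,6). |black|=9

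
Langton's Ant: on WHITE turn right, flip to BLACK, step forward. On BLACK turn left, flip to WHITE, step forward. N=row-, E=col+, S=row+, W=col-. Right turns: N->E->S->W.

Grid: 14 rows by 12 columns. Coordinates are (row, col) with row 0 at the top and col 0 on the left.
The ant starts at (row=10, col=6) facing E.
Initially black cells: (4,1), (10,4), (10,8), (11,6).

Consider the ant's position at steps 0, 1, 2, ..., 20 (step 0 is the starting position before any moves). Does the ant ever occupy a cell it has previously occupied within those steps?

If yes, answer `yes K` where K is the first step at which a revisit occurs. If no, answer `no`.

Step 1: on WHITE (10,6): turn R to S, flip to black, move to (11,6). |black|=5 — new cell
Step 2: on BLACK (11,6): turn L to E, flip to white, move to (11,7). |black|=4 — new cell
Step 3: on WHITE (11,7): turn R to S, flip to black, move to (12,7). |black|=5 — new cell
Step 4: on WHITE (12,7): turn R to W, flip to black, move to (12,6). |black|=6 — new cell
Step 5: on WHITE (12,6): turn R to N, flip to black, move to (11,6). |black|=7 — REVISIT

Answer: yes 5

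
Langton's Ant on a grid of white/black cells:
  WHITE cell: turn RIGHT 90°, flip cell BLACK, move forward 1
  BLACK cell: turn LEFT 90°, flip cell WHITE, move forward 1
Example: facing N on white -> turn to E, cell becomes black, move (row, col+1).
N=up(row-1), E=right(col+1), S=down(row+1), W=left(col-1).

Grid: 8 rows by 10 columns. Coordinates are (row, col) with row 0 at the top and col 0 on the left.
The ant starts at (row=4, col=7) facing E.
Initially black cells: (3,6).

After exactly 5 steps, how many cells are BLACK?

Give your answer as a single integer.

Step 1: on WHITE (4,7): turn R to S, flip to black, move to (5,7). |black|=2
Step 2: on WHITE (5,7): turn R to W, flip to black, move to (5,6). |black|=3
Step 3: on WHITE (5,6): turn R to N, flip to black, move to (4,6). |black|=4
Step 4: on WHITE (4,6): turn R to E, flip to black, move to (4,7). |black|=5
Step 5: on BLACK (4,7): turn L to N, flip to white, move to (3,7). |black|=4

Answer: 4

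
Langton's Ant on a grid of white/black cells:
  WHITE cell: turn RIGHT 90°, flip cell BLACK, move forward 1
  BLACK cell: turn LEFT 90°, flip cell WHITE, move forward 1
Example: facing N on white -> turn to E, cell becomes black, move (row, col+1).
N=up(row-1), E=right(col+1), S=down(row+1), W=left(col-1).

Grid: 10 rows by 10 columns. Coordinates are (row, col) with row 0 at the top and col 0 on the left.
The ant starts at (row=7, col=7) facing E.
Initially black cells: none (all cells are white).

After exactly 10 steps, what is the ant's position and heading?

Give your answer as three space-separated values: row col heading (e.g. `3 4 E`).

Step 1: on WHITE (7,7): turn R to S, flip to black, move to (8,7). |black|=1
Step 2: on WHITE (8,7): turn R to W, flip to black, move to (8,6). |black|=2
Step 3: on WHITE (8,6): turn R to N, flip to black, move to (7,6). |black|=3
Step 4: on WHITE (7,6): turn R to E, flip to black, move to (7,7). |black|=4
Step 5: on BLACK (7,7): turn L to N, flip to white, move to (6,7). |black|=3
Step 6: on WHITE (6,7): turn R to E, flip to black, move to (6,8). |black|=4
Step 7: on WHITE (6,8): turn R to S, flip to black, move to (7,8). |black|=5
Step 8: on WHITE (7,8): turn R to W, flip to black, move to (7,7). |black|=6
Step 9: on WHITE (7,7): turn R to N, flip to black, move to (6,7). |black|=7
Step 10: on BLACK (6,7): turn L to W, flip to white, move to (6,6). |black|=6

Answer: 6 6 W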